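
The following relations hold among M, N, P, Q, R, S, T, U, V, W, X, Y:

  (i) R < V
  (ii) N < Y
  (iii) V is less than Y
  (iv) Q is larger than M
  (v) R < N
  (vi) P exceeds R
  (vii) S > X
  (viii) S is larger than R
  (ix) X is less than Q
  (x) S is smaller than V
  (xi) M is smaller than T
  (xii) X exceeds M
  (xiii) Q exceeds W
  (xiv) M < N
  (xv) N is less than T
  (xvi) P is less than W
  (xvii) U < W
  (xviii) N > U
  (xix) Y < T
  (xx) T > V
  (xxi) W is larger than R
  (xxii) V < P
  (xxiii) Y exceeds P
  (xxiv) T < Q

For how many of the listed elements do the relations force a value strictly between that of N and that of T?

1

Chaining upward from N reaches: Y, Q.
Chaining downward from T reaches: R, M, U, X, S, V, P, Y.
Strictly between N and T are those in both lists: Y — 1 element.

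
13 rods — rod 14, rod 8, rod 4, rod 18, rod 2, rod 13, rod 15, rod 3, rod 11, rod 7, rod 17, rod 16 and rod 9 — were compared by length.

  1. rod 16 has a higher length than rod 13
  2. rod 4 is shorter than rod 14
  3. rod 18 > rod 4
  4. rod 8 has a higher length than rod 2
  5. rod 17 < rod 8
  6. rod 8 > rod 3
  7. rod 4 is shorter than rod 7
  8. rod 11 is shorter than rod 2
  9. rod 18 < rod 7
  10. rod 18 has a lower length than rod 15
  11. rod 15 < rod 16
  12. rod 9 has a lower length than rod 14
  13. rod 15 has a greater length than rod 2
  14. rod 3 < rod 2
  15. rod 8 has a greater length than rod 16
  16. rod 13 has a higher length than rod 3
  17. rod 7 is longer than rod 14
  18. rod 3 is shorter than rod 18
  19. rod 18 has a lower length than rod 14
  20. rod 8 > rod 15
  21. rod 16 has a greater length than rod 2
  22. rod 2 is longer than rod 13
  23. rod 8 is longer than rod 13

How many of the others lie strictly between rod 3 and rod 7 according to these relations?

Chaining upward from rod 3 reaches: rod 13, rod 2, rod 18, rod 14, rod 15, rod 16, rod 8.
Chaining downward from rod 7 reaches: rod 9, rod 4, rod 18, rod 14.
Strictly between rod 3 and rod 7 are those in both lists: rod 18, rod 14 — 2 elements.

2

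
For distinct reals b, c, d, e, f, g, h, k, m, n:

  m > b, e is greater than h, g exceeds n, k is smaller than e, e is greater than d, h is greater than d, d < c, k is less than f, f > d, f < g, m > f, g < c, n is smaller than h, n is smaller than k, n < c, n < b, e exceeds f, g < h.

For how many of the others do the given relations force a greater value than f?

5

From f the given relations immediately reach g, m, e.
From those, h, c — 5 in total.
Nothing else is reachable above f; 5 in all.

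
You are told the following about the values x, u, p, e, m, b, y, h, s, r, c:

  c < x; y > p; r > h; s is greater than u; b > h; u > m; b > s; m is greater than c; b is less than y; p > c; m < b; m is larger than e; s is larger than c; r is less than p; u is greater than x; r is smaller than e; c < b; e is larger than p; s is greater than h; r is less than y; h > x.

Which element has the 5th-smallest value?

Piecing the relations together gives one ordering: c < x < h < r < p < e < m < u < s < b < y.
The 5th smallest is p.

p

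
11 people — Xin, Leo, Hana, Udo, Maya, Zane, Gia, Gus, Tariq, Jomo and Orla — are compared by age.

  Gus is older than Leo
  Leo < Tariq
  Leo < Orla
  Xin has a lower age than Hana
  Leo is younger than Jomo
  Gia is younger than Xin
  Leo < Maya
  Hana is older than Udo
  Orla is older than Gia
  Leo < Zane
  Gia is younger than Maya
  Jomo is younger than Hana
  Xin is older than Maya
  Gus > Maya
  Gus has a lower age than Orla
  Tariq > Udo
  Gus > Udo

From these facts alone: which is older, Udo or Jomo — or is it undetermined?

Following every chain through Udo: above Udo we get Gus, Tariq, Orla, Hana.
Jomo is not reached, and no chain runs the other way from Jomo to Udo.
So the given relations leave the order of Udo and Jomo undetermined.

undetermined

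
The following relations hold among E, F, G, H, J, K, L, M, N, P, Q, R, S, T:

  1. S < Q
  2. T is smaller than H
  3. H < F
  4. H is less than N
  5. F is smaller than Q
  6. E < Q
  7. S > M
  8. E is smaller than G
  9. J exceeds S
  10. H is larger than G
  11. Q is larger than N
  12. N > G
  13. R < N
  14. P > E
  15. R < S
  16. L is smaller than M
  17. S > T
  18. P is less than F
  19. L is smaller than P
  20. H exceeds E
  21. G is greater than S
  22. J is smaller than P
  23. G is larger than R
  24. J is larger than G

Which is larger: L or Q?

L < M < S < G < J < P < F < Q, by transitivity through M, S, G, J, P, F.
So L < Q; Q is the larger of the two.

Q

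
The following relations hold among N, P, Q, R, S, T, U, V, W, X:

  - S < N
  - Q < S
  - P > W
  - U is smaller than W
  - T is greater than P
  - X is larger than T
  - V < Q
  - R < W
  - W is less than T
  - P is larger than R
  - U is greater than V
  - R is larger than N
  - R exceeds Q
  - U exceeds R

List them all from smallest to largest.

V < Q < S < N < R < U < W < P < T < X

Each adjacent pair is fixed by a given relation: V < Q; Q < S; S < N; N < R; R < U; U < W; W < P; P < T; T < X. Chaining them end to end gives the full order.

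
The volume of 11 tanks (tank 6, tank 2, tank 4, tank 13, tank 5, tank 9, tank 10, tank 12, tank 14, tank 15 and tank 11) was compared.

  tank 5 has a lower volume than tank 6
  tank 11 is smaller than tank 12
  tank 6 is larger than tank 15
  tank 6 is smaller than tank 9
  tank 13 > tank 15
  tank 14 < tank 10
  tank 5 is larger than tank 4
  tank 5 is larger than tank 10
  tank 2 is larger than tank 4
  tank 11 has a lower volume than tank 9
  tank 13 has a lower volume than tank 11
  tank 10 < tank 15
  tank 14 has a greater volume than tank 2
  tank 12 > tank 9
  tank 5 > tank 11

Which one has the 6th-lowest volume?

Chaining the given pairs: tank 4 < tank 2 < tank 14 < tank 10 < tank 15 < tank 13 < tank 11 < tank 5 < tank 6 < tank 9 < tank 12.
The 6th smallest is tank 13.

tank 13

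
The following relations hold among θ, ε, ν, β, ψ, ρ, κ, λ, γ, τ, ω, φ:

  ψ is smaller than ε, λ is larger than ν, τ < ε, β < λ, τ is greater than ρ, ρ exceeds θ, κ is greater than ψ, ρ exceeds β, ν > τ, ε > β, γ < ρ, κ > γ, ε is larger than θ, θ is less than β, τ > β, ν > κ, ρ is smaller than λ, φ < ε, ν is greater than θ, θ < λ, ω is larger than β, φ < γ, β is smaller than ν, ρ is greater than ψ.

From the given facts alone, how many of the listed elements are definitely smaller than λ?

From λ the given relations immediately reach θ, β, ρ, ν.
From those, γ, ψ, κ, τ — 8 in total.
From those, φ — 9 in total.
No other element is forced below λ by the given relations, so the count is 9.

9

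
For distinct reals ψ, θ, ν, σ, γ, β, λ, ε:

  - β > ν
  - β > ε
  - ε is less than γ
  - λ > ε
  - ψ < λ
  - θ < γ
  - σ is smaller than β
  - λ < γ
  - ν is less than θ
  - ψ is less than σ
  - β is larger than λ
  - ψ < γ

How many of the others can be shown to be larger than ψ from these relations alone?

4

The elements the relations force above ψ are σ, λ, β, γ — no chain reaches any other.
That is 4.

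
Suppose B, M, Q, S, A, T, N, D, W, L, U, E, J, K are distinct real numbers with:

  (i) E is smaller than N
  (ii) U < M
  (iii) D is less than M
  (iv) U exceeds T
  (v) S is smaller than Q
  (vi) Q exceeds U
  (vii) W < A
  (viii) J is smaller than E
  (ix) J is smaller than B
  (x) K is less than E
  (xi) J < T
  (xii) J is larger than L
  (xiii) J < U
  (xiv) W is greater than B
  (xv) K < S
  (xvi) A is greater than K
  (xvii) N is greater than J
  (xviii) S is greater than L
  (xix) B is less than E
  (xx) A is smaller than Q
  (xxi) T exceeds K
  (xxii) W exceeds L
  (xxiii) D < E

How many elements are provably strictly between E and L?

Chaining upward from L reaches: J, B, W, T, U, S, N, M, A, Q.
Chaining downward from E reaches: J, D, K, B.
Strictly between L and E are those in both lists: J, B — 2 elements.

2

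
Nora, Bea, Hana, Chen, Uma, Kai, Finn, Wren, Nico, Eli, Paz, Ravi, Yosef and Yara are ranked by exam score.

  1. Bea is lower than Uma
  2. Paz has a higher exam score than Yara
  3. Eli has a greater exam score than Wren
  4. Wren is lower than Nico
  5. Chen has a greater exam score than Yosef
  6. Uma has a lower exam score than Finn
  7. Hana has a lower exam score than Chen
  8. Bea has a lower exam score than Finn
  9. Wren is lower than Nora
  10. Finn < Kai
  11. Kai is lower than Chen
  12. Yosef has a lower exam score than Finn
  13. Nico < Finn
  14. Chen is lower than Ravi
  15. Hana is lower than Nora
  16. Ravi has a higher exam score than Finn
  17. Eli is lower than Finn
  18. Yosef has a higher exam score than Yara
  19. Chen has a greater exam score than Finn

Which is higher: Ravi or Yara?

Yara < Yosef and Yosef < Finn give Yara < Finn.
With Finn < Kai: Yara < Yosef < Finn < Kai.
With Kai < Chen: Yara < Yosef < Finn < Kai < Chen.
With Chen < Ravi: Yara < Yosef < Finn < Kai < Chen < Ravi.
So Yara < Ravi; Ravi is the higher of the two.

Ravi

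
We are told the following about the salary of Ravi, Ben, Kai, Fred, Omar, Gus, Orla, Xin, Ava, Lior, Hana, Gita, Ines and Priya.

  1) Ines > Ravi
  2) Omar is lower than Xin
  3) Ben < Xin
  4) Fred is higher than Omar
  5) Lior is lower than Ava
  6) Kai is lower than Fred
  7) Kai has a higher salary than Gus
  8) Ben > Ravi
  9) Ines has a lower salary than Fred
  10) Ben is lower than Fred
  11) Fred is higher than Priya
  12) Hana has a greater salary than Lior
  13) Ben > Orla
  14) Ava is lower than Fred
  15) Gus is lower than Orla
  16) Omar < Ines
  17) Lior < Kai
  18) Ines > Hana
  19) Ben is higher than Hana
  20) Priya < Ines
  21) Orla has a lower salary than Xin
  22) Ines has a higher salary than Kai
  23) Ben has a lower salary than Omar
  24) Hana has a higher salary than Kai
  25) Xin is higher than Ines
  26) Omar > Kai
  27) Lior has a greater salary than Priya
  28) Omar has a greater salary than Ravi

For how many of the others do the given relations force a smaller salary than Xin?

From Xin the given relations immediately reach Orla, Ben, Omar, Ines.
From those, Priya, Gus, Kai, Ravi, Hana — 9 in total.
From those, Lior — 10 in total.
Nothing else is reachable below Xin; 10 in all.

10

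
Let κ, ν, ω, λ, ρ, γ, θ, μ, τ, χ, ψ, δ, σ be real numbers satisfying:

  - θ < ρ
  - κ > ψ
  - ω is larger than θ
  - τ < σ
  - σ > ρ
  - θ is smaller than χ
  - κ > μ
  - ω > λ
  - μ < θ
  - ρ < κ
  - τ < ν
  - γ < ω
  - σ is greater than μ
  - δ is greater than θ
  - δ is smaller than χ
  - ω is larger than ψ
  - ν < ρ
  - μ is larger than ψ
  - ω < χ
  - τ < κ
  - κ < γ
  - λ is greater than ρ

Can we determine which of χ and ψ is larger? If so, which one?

The relevant relations are ψ < μ; μ < θ; θ < ρ; ρ < κ; κ < γ; γ < ω; ω < χ.
Chaining these gives ψ < μ < θ < ρ < κ < γ < ω < χ.
So χ is larger.

χ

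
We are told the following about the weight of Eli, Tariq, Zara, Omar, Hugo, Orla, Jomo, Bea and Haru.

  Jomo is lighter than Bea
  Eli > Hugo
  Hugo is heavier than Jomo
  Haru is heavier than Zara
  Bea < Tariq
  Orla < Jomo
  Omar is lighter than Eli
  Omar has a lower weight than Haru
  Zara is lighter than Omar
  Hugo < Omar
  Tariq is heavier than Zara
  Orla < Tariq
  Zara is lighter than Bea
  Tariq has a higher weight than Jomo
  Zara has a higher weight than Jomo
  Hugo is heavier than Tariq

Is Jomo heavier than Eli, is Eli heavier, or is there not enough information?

Eli

Jomo < Zara and Zara < Bea give Jomo < Bea.
Then Bea < Tariq extends the chain to Tariq.
Then Tariq < Hugo extends the chain to Hugo.
With Hugo < Omar: Jomo < Zara < Bea < Tariq < Hugo < Omar.
With Omar < Eli: Jomo < Zara < Bea < Tariq < Hugo < Omar < Eli.
So Eli is heavier.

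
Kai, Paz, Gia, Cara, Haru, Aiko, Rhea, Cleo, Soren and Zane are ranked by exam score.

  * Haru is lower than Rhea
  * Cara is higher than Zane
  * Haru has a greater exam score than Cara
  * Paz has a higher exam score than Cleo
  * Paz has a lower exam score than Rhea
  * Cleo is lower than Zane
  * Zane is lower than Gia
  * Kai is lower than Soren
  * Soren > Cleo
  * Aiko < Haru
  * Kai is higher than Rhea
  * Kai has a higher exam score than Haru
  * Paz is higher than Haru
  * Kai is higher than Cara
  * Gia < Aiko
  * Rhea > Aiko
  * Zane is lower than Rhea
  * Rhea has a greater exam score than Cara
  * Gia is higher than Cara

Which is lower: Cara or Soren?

Cara

Cara < Gia and Gia < Aiko give Cara < Aiko.
With Aiko < Haru: Cara < Gia < Aiko < Haru.
With Haru < Paz: Cara < Gia < Aiko < Haru < Paz.
With Paz < Rhea: Cara < Gia < Aiko < Haru < Paz < Rhea.
With Rhea < Kai: Cara < Gia < Aiko < Haru < Paz < Rhea < Kai.
Then Kai < Soren extends the chain to Soren.
So Cara < Soren; Cara is the lower of the two.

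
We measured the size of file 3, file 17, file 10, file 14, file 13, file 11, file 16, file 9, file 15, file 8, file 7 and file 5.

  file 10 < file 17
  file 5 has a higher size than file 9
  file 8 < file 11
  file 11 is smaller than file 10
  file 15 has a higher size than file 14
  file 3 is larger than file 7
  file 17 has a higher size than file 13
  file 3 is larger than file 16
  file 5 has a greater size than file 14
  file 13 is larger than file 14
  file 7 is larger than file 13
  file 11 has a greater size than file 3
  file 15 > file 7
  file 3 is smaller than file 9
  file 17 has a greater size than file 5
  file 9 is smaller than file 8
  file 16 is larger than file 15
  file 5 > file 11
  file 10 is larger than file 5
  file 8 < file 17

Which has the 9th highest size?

The consecutive relations fix a unique order: file 14 < file 13 < file 7 < file 15 < file 16 < file 3 < file 9 < file 8 < file 11 < file 5 < file 10 < file 17.
The 9th largest is file 15.

file 15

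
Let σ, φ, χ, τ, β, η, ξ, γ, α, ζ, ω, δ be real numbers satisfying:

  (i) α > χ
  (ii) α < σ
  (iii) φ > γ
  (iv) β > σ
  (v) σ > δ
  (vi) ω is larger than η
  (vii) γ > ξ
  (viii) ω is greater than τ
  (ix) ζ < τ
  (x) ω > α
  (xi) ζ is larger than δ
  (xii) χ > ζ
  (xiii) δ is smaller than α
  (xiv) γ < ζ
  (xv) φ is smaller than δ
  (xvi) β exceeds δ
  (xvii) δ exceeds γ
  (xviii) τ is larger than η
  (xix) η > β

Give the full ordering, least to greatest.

ξ < γ < φ < δ < ζ < χ < α < σ < β < η < τ < ω

Nothing is placed below ξ, so it is least; from there ξ < γ; γ < φ; φ < δ; δ < ζ; ζ < χ; χ < α; α < σ; σ < β; β < η; η < τ; τ < ω, each given directly.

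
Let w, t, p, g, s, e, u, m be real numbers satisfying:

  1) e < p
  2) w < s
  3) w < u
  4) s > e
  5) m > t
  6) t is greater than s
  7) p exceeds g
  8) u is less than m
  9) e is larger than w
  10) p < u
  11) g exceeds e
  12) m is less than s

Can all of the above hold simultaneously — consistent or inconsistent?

Chaining the given relations yields m < s < t, so m < t. But one relation states t < m. These cannot both hold.

inconsistent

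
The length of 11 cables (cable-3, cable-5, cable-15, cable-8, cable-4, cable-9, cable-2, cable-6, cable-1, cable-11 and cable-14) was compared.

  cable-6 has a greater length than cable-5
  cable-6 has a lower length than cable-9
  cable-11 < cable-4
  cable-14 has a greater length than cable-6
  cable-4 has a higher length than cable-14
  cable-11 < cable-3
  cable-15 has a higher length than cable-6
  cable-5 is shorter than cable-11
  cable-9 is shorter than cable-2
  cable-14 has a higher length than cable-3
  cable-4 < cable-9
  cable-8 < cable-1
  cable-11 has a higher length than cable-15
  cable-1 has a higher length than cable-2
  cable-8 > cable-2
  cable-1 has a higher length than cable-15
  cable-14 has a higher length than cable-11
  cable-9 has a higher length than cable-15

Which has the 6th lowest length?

cable-14

Chaining the given pairs: cable-5 < cable-6 < cable-15 < cable-11 < cable-3 < cable-14 < cable-4 < cable-9 < cable-2 < cable-8 < cable-1.
The 6th smallest is cable-14.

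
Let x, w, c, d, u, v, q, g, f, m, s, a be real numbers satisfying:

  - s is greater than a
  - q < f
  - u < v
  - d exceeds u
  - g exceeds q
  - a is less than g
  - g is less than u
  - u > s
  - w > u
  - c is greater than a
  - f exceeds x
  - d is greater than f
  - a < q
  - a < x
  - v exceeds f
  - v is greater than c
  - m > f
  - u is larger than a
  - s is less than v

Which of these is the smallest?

Chaining upward from a: directly above it, x, q, s, g, u, c; then f, d, w, v; then m.
That covers every other element, and nothing is given below a, so a is the smallest.

a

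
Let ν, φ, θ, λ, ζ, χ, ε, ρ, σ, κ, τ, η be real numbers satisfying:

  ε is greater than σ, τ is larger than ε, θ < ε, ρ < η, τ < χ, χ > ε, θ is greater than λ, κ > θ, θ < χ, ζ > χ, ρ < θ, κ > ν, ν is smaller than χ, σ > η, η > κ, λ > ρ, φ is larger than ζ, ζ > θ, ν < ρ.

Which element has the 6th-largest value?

σ

Chaining the given pairs: ν < ρ < λ < θ < κ < η < σ < ε < τ < χ < ζ < φ.
The 6th largest is σ.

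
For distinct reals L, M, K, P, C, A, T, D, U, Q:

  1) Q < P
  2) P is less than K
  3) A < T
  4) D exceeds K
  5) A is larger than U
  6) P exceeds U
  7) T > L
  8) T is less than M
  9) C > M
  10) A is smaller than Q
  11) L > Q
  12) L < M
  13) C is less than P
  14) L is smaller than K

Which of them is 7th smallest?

The consecutive relations fix a unique order: U < A < Q < L < T < M < C < P < K < D.
Counting 7 from the smallest end gives C.

C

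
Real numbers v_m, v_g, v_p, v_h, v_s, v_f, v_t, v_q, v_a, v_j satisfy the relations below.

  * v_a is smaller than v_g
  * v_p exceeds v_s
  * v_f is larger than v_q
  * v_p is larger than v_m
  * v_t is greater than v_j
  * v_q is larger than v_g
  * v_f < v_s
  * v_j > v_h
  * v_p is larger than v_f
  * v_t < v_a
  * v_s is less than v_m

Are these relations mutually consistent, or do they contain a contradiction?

Every relation is compatible with v_h < v_j < v_t < v_a < v_g < v_q < v_f < v_s < v_m < v_p; the set is consistent.

consistent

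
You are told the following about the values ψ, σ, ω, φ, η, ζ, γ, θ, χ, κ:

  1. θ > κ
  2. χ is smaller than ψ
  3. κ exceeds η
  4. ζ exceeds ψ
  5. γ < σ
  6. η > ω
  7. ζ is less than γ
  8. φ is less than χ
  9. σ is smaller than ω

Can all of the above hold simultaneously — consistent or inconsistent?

consistent

Every relation is compatible with φ < χ < ψ < ζ < γ < σ < ω < η < κ < θ; the set is consistent.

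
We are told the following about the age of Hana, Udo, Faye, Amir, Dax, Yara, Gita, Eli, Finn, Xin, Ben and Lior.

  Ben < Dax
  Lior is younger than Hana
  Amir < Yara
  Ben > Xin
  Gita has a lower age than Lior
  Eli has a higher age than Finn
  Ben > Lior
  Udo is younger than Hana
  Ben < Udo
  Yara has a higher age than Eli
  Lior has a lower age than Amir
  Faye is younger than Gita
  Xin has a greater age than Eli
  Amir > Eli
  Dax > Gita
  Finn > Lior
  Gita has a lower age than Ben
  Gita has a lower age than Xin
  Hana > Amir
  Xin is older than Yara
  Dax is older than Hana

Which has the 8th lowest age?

Xin

The consecutive relations fix a unique order: Faye < Gita < Lior < Finn < Eli < Amir < Yara < Xin < Ben < Udo < Hana < Dax.
Counting 8 from the smallest end gives Xin.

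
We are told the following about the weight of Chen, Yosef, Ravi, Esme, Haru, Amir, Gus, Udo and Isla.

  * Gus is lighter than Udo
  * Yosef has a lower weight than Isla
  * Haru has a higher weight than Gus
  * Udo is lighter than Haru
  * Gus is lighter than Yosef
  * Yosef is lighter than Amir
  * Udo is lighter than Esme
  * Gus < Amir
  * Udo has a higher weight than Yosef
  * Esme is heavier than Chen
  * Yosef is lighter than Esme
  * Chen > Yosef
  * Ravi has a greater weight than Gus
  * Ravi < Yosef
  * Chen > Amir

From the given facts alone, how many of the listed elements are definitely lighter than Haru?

Directly below Haru: Gus, Udo.
One step further: Yosef (3 so far).
One step further: Ravi (4 so far).
No other element is forced below Haru by the given relations, so the count is 4.

4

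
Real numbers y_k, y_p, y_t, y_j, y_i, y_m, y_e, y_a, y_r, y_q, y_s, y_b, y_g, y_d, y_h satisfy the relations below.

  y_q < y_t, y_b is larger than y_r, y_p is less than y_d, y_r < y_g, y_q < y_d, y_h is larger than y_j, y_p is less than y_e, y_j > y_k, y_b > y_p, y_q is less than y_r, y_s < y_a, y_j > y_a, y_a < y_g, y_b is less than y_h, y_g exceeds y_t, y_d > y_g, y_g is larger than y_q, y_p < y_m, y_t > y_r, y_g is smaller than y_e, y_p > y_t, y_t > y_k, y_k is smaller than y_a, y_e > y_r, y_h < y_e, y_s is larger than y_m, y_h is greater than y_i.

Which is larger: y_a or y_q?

y_a

The relevant relations are y_q < y_r; y_r < y_t; y_t < y_p; y_p < y_m; y_m < y_s; y_s < y_a.
Chaining these gives y_q < y_r < y_t < y_p < y_m < y_s < y_a.
So y_q < y_a; y_a is the larger of the two.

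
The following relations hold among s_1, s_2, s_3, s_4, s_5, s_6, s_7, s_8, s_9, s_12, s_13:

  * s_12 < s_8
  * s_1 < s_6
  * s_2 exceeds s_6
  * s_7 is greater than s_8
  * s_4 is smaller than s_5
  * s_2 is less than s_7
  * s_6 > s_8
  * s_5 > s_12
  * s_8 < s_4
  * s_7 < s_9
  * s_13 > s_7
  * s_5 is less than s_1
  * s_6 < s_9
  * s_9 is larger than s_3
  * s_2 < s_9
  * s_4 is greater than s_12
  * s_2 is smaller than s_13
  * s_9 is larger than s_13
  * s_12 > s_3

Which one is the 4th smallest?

s_4

Chaining the given pairs: s_3 < s_12 < s_8 < s_4 < s_5 < s_1 < s_6 < s_2 < s_7 < s_13 < s_9.
Counting 4 from the smallest end gives s_4.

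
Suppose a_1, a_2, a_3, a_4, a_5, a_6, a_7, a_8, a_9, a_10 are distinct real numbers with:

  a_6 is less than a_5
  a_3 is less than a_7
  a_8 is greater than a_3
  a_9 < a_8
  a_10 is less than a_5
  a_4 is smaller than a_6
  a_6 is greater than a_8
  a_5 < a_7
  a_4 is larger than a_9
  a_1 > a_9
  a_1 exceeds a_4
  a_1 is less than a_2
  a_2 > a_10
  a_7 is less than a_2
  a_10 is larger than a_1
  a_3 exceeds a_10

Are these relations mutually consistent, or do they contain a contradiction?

consistent

Every relation is compatible with a_9 < a_4 < a_1 < a_10 < a_3 < a_8 < a_6 < a_5 < a_7 < a_2; the set is consistent.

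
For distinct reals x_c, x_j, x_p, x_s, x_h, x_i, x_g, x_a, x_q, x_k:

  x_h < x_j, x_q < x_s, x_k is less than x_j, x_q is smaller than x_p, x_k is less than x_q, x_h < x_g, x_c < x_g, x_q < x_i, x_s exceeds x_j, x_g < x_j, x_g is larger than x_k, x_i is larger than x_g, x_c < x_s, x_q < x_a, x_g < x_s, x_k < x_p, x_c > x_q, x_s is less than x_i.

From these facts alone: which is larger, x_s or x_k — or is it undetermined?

x_s

x_k < x_q and x_q < x_c give x_k < x_c.
Then x_c < x_g extends the chain to x_g.
Then x_g < x_j extends the chain to x_j.
Then x_j < x_s extends the chain to x_s.
So x_s is larger.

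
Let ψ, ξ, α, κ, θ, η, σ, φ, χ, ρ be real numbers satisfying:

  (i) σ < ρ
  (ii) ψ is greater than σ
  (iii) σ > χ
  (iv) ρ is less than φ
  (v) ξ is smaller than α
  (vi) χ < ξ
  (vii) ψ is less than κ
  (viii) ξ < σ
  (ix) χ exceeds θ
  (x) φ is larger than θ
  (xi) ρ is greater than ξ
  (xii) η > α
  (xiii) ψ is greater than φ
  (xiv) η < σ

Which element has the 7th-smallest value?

ρ

The consecutive relations fix a unique order: θ < χ < ξ < α < η < σ < ρ < φ < ψ < κ.
The 7th smallest is ρ.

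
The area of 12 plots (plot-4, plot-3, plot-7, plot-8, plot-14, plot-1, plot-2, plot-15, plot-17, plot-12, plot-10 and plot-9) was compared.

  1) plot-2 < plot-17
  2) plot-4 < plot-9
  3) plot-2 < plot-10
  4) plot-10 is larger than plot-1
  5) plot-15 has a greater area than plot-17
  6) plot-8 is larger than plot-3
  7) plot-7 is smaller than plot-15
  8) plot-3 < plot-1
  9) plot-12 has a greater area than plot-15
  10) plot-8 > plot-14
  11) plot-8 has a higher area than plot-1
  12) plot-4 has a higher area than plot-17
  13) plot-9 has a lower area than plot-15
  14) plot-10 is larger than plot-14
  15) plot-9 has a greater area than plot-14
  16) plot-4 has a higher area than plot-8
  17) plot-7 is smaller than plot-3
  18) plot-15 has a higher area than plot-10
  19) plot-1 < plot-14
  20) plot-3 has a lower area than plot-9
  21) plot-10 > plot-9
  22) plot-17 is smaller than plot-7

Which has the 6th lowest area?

Piecing the relations together gives one ordering: plot-2 < plot-17 < plot-7 < plot-3 < plot-1 < plot-14 < plot-8 < plot-4 < plot-9 < plot-10 < plot-15 < plot-12.
The 6th smallest is plot-14.

plot-14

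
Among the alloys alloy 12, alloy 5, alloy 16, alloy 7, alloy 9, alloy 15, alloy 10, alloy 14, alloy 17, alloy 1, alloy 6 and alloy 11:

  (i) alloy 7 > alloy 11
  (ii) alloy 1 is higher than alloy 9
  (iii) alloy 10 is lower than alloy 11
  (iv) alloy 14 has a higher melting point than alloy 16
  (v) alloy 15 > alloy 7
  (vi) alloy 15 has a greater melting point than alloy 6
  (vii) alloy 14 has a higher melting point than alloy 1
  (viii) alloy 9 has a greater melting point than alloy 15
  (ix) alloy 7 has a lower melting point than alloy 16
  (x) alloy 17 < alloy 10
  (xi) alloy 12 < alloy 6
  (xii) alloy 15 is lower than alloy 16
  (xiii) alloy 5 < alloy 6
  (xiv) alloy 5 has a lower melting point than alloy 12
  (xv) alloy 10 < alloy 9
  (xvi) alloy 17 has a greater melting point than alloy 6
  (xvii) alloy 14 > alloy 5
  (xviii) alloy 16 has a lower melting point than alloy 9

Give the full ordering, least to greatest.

alloy 5 < alloy 12 < alloy 6 < alloy 17 < alloy 10 < alloy 11 < alloy 7 < alloy 15 < alloy 16 < alloy 9 < alloy 1 < alloy 14

Nothing is placed below alloy 5, so it is least; from there alloy 5 < alloy 12; alloy 12 < alloy 6; alloy 6 < alloy 17; alloy 17 < alloy 10; alloy 10 < alloy 11; alloy 11 < alloy 7; alloy 7 < alloy 15; alloy 15 < alloy 16; alloy 16 < alloy 9; alloy 9 < alloy 1; alloy 1 < alloy 14, each given directly.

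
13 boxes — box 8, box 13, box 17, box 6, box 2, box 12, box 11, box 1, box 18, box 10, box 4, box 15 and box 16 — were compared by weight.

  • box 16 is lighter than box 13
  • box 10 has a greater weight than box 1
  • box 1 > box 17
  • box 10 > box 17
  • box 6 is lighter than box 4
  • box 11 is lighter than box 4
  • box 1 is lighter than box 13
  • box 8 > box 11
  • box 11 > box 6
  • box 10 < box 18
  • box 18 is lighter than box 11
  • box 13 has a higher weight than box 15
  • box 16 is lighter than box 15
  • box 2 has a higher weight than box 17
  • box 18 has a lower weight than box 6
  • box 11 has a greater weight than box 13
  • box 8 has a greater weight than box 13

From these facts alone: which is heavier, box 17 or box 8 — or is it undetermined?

box 8

Chaining the given relations: box 17 < box 1 < box 10 < box 18 < box 6 < box 11 < box 8.
So box 8 is heavier.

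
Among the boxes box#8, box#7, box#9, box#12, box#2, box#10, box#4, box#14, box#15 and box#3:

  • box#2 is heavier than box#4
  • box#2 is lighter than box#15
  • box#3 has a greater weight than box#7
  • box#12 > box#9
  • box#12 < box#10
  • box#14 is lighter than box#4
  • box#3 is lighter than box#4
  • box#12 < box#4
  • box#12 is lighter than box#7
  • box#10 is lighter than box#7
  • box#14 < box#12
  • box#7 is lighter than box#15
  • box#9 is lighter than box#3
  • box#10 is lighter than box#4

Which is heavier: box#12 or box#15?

The relevant relations are box#12 < box#10; box#10 < box#7; box#7 < box#3; box#3 < box#4; box#4 < box#2; box#2 < box#15.
Together: box#12 < box#10 < box#7 < box#3 < box#4 < box#2 < box#15.
So box#12 < box#15; box#15 is the heavier of the two.

box#15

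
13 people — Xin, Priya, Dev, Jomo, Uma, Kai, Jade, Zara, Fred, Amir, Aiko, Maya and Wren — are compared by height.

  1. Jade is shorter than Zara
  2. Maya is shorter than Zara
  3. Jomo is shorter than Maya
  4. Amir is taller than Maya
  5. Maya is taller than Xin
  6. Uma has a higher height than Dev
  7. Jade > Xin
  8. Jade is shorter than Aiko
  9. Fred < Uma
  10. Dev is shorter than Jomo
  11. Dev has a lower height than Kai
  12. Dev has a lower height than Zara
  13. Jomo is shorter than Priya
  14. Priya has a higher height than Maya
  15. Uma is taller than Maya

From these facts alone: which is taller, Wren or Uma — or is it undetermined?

Following every chain through Uma: below Uma we get Dev, Xin, Jomo, Fred, Maya.
Wren is not reached, and no chain runs the other way from Wren to Uma.
So the given relations leave the order of Uma and Wren undetermined.

undetermined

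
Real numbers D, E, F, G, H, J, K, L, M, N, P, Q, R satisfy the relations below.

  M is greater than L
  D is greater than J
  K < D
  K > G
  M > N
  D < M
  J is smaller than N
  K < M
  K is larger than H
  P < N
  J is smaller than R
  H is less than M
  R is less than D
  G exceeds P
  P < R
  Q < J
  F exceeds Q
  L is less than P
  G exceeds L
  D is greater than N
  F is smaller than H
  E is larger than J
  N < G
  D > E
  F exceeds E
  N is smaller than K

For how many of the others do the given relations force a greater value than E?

The elements the relations force above E are F, H, K, D, M — no chain reaches any other.
That is 5.

5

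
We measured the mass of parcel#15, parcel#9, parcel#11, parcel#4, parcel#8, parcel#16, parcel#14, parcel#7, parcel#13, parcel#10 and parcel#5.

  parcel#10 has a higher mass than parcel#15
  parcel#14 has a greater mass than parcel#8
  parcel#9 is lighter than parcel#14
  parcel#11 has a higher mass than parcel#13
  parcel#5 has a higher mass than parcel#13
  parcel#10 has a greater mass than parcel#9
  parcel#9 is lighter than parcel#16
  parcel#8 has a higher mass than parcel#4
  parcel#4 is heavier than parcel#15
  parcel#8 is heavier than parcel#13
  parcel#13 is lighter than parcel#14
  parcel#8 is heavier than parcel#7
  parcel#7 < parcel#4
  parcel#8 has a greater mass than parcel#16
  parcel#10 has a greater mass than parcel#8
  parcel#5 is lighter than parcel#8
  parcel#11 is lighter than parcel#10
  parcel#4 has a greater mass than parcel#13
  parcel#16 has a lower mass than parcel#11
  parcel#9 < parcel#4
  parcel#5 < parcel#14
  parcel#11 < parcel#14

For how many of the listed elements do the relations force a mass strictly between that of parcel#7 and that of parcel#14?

2

The relations place parcel#7 below parcel#14. An element lies strictly between them when it is forced above parcel#7 and also forced below parcel#14.
Above parcel#7: {parcel#4, parcel#8, parcel#10}. Below parcel#14: {parcel#15, parcel#9, parcel#16, parcel#13, parcel#11, parcel#4, parcel#5, parcel#8}.
Intersection: {parcel#4, parcel#8} — 2.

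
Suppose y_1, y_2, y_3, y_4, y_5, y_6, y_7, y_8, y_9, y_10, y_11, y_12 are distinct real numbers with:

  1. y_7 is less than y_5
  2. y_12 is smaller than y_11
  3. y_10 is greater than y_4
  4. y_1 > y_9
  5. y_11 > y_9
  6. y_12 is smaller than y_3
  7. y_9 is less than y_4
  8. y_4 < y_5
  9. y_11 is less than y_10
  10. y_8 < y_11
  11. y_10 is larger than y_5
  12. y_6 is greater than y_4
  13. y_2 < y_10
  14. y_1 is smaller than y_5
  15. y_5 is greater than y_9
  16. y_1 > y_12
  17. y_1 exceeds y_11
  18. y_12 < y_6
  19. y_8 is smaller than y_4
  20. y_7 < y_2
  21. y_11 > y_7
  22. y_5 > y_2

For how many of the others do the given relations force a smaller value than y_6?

4

From y_6 the given relations immediately reach y_12, y_4.
From those, y_8, y_9 — 4 in total.
No other element is forced below y_6 by the given relations, so the count is 4.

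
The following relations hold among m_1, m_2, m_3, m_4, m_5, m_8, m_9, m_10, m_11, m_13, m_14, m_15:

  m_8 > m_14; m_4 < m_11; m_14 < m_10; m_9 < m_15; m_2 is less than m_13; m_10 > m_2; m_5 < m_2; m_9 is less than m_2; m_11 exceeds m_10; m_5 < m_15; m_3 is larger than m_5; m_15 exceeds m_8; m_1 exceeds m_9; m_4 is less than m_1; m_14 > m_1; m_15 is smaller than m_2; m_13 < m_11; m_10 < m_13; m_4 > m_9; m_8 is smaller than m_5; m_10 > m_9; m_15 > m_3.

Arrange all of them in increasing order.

The consecutive links are each given: m_9 < m_4; m_4 < m_1; m_1 < m_14; m_14 < m_8; m_8 < m_5; m_5 < m_3; m_3 < m_15; m_15 < m_2; m_2 < m_10; m_10 < m_13; m_13 < m_11.

m_9 < m_4 < m_1 < m_14 < m_8 < m_5 < m_3 < m_15 < m_2 < m_10 < m_13 < m_11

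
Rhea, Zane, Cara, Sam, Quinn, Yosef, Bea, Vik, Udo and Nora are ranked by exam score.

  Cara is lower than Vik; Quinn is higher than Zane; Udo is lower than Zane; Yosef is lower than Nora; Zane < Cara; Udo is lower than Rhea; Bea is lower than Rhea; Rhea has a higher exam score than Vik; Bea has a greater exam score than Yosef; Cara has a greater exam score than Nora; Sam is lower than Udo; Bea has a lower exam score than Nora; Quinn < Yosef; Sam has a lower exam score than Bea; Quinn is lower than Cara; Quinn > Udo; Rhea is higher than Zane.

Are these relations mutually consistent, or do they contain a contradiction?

The single ordering Sam < Udo < Zane < Quinn < Yosef < Bea < Nora < Cara < Vik < Rhea satisfies every listed relation, so no contradiction arises.

consistent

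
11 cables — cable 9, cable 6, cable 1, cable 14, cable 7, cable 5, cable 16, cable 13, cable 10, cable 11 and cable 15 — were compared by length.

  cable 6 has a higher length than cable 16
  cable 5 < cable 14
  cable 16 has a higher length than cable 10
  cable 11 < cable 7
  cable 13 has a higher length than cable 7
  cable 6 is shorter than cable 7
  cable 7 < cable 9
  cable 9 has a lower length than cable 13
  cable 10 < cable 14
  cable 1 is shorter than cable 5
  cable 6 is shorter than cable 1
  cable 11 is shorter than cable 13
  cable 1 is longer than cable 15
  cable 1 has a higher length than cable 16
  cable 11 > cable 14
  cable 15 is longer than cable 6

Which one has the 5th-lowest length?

The consecutive relations fix a unique order: cable 10 < cable 16 < cable 6 < cable 15 < cable 1 < cable 5 < cable 14 < cable 11 < cable 7 < cable 9 < cable 13.
Counting 5 from the smallest end gives cable 1.

cable 1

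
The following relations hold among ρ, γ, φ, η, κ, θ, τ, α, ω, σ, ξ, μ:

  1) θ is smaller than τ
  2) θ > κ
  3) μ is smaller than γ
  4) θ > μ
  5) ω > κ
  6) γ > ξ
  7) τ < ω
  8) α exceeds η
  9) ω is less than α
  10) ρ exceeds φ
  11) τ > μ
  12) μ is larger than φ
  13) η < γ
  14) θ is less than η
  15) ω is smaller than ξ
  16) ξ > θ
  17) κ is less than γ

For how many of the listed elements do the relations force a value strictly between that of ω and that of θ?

The relations place θ below ω. An element lies strictly between them when it is forced above θ and also forced below ω.
Above θ: {τ, η, ξ, γ, α}. Below ω: {κ, φ, μ, τ}.
Intersection: {τ} — 1.

1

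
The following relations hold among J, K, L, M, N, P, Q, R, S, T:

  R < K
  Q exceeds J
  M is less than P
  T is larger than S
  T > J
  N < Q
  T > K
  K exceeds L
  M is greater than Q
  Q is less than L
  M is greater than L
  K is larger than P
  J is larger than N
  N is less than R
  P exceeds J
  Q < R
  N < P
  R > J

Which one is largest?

S is not greatest since S < T; N is not greatest since N < J; J is not greatest since J < R; Q is not greatest since Q < R; R is not greatest since R < K; L is not greatest since L < K; M is not greatest since M < P; P is not greatest since P < K; K is not greatest since K < T.
Only T has nothing above it, so T is the largest.

T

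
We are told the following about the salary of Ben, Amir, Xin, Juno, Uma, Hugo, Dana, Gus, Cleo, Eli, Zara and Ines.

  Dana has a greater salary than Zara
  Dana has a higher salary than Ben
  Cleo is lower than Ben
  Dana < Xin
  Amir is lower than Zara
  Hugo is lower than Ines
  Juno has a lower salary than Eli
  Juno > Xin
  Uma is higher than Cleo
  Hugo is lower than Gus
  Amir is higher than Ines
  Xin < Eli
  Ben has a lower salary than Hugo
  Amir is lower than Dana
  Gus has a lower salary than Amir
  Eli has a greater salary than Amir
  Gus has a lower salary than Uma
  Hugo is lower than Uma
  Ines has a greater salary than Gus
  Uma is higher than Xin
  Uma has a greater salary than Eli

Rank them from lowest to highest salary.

Cleo < Ben < Hugo < Gus < Ines < Amir < Zara < Dana < Xin < Juno < Eli < Uma

The consecutive links are each given: Cleo < Ben; Ben < Hugo; Hugo < Gus; Gus < Ines; Ines < Amir; Amir < Zara; Zara < Dana; Dana < Xin; Xin < Juno; Juno < Eli; Eli < Uma.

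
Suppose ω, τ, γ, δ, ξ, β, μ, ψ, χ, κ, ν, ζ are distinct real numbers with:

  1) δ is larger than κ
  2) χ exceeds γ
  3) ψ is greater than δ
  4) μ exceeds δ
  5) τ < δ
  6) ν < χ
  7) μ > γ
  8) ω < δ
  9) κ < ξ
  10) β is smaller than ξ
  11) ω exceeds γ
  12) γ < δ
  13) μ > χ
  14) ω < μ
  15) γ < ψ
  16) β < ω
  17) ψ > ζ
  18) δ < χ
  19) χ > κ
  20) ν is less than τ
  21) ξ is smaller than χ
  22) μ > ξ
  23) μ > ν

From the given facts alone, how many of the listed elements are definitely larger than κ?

The elements the relations force above κ are ξ, δ, χ, ψ, μ — no chain reaches any other.
That is 5.

5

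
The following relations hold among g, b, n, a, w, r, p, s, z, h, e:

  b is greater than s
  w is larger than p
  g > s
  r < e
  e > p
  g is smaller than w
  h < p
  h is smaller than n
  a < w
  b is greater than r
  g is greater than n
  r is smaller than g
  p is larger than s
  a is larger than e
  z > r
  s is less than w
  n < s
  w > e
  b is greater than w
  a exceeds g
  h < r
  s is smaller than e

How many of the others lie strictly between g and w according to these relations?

1

Chaining upward from g reaches: a, b.
Chaining downward from w reaches: h, r, n, s, p, e, a.
Strictly between g and w are those in both lists: a — 1 element.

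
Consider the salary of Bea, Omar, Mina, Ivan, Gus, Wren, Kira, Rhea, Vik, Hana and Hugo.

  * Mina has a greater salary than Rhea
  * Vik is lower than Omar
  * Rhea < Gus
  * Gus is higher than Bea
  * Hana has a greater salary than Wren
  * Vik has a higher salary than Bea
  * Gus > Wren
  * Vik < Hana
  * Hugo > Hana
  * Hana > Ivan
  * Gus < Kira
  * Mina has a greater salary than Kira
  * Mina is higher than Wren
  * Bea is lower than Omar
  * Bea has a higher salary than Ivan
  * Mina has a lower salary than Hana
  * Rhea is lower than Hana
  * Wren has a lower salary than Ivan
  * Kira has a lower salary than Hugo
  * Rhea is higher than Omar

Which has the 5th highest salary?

Gus

The consecutive relations fix a unique order: Wren < Ivan < Bea < Vik < Omar < Rhea < Gus < Kira < Mina < Hana < Hugo.
Counting 5 from the largest end gives Gus.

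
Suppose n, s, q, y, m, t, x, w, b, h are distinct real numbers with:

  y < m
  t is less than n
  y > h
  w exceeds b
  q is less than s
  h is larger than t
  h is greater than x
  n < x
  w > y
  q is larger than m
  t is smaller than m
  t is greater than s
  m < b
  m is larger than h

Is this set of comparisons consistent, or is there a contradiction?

We have m < q stated directly, yet also q < s < t < n < x < h < y < m by chaining the others — so q < m. Contradiction.

inconsistent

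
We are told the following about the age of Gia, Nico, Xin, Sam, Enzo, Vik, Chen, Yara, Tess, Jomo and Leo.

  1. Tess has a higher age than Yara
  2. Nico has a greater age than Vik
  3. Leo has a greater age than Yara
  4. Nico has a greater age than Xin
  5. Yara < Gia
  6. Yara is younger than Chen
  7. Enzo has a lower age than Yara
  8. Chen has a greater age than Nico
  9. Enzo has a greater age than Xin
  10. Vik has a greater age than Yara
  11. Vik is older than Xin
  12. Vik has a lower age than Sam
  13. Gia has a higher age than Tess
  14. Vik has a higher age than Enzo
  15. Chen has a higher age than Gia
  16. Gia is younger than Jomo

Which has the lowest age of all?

Xin

Chaining upward from Xin: directly above it, Enzo, Vik, Nico; then Yara, Sam, Chen; then Leo, Tess, Gia; then Jomo.
That covers every other element, and nothing is given below Xin, so Xin is the lowest age.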